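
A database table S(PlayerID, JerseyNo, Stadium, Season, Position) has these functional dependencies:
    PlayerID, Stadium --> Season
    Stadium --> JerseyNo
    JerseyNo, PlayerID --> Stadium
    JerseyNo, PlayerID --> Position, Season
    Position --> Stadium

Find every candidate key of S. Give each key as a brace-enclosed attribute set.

{JerseyNo, PlayerID}, {PlayerID, Position}, {PlayerID, Stadium}

Attributes never on any right-hand side: {PlayerID} — every candidate key must contain it.
Closure of {JerseyNo, PlayerID} is {JerseyNo, PlayerID, Position, Season, Stadium}, the whole schema; {JerseyNo, PlayerID} is a candidate key.
Closure of {PlayerID, Position} is {JerseyNo, PlayerID, Position, Season, Stadium}, the whole schema; {PlayerID, Position} is a candidate key.
Closure of {PlayerID, Stadium} is {JerseyNo, PlayerID, Position, Season, Stadium}, the whole schema; {PlayerID, Stadium} is a candidate key.
No proper subset of any of these is a key, and no other minimal superkey exists.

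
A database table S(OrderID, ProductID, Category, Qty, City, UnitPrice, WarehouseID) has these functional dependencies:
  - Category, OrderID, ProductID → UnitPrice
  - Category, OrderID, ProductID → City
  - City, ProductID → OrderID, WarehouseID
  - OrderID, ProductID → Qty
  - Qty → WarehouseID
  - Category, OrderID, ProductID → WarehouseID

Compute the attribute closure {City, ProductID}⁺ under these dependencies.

Start with {City, ProductID}.
City, ProductID → OrderID, WarehouseID applies; add {OrderID, WarehouseID} → now {City, OrderID, ProductID, WarehouseID}.
OrderID, ProductID → Qty applies; add {Qty} → now {City, OrderID, ProductID, Qty, WarehouseID}.
No further FD applies.

{City, OrderID, ProductID, Qty, WarehouseID}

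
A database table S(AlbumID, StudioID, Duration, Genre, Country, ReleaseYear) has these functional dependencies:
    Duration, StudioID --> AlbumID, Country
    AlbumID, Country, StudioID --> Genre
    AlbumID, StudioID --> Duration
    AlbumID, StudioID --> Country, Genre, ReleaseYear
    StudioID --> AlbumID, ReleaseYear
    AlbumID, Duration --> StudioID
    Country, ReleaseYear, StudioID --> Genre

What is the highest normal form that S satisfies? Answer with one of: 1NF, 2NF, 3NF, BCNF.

BCNF

Candidate keys: {AlbumID, Duration}, {StudioID}. Prime attributes: {AlbumID, Duration, StudioID}.
Each dependency's left side is a superkey — BCNF holds.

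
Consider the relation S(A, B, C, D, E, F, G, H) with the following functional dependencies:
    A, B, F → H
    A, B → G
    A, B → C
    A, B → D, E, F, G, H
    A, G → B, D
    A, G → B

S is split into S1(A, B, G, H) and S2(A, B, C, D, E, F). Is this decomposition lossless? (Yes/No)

Yes

The shared attributes are {A, B} and {A, B}⁺ = {A, B, C, D, E, F, G, H}.
This includes all of S1, so the common attributes are a superkey of S1 — the join is lossless.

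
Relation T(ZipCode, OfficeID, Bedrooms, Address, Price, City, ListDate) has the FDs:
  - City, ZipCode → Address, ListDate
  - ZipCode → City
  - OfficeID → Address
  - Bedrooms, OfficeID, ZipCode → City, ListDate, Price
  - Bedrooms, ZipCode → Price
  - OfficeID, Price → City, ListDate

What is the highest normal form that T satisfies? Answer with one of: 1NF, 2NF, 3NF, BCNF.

1NF

Candidate key: {Bedrooms, OfficeID, ZipCode}. Prime attributes: {Bedrooms, OfficeID, ZipCode}.
City, ZipCode → Address, ListDate: {City, ZipCode}⁺ = {Address, City, ListDate, ZipCode}, which is not all of the attributes, so the left side is not a superkey — BCNF is violated.
City, ZipCode → Address, ListDate has non-prime {Address, ListDate} on the right and a non-superkey on the left, so 3NF fails.
Since {OfficeID} ⊂ {Bedrooms, OfficeID, ZipCode} and {OfficeID}⁺ ⊇ {Address} with {Address} non-prime, there is a partial dependency; 2NF fails.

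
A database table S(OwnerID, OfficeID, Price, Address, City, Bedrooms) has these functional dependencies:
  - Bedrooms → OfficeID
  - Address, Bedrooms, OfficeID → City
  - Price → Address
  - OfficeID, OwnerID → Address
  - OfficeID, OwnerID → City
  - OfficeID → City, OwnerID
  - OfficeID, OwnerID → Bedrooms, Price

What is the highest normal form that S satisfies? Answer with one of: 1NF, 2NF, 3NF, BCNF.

Candidate keys: {Bedrooms}, {OfficeID}. Prime attributes: {Bedrooms, OfficeID}.
For Price → Address we have {Price}⁺ = {Address, Price}; {Price} is not a superkey, so BCNF fails.
Price → Address determines the non-prime attribute {Address} from a non-superkey — 3NF is violated.
Every candidate key is a single attribute, so no partial dependency is possible; 2NF holds.

2NF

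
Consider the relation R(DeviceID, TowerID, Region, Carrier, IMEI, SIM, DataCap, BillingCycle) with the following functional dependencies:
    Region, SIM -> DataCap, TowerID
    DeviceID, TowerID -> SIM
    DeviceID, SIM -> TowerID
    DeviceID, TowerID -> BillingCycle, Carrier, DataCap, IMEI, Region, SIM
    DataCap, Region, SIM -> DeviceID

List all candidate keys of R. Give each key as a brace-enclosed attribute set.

{DeviceID, SIM}, {DeviceID, TowerID}, {Region, SIM}

Closure of {DeviceID, SIM} is {BillingCycle, Carrier, DataCap, DeviceID, IMEI, Region, SIM, TowerID}, the whole schema; {DeviceID, SIM} is a candidate key.
Closure of {DeviceID, TowerID} is {BillingCycle, Carrier, DataCap, DeviceID, IMEI, Region, SIM, TowerID}, the whole schema; {DeviceID, TowerID} is a candidate key.
Closure of {Region, SIM} is {BillingCycle, Carrier, DataCap, DeviceID, IMEI, Region, SIM, TowerID}, the whole schema; {Region, SIM} is a candidate key.
Any other superkey properly contains one of these, so there are no further candidate keys.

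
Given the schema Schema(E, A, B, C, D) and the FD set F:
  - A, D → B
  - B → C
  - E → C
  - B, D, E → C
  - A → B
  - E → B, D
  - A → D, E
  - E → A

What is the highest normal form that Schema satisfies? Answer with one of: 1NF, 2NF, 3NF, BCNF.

2NF

Candidate keys: {A}, {E}. Prime attributes: {A, E}.
B → C breaks BCNF: {B}⁺ = {B, C}, so {B} is not a superkey.
B → C has non-prime {C} on the right and a non-superkey on the left, so 3NF fails.
All keys have size 1, which rules out partial dependencies — 2NF is satisfied.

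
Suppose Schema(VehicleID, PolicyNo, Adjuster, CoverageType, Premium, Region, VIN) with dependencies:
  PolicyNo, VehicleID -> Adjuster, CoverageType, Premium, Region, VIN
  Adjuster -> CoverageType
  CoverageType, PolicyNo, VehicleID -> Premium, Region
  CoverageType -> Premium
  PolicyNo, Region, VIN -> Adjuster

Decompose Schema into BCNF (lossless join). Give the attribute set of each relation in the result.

Candidate key of the original relation: {PolicyNo, VehicleID}.
In {Adjuster, CoverageType, PolicyNo, Premium, Region, VIN, VehicleID}, {Adjuster} is not a superkey ({Adjuster}⁺ restricted to this set is {Adjuster, CoverageType, Premium}), so split on Adjuster -> CoverageType, Premium into {Adjuster, CoverageType, Premium} and {Adjuster, PolicyNo, Region, VIN, VehicleID}.
In {Adjuster, CoverageType, Premium}, {CoverageType} is not a superkey ({CoverageType}⁺ restricted to this set is {CoverageType, Premium}), so split on CoverageType -> Premium into {CoverageType, Premium} and {Adjuster, CoverageType}.
{CoverageType, Premium} has no BCNF violation.
{Adjuster, CoverageType} has no BCNF violation.
In {Adjuster, PolicyNo, Region, VIN, VehicleID}, {PolicyNo, Region, VIN} is not a superkey ({PolicyNo, Region, VIN}⁺ restricted to this set is {Adjuster, PolicyNo, Region, VIN}), so split on PolicyNo, Region, VIN -> Adjuster into {Adjuster, PolicyNo, Region, VIN} and {PolicyNo, Region, VIN, VehicleID}.
{Adjuster, PolicyNo, Region, VIN} has no BCNF violation.
{PolicyNo, Region, VIN, VehicleID} has no BCNF violation.

{Adjuster, CoverageType}; {Adjuster, PolicyNo, Region, VIN}; {CoverageType, Premium}; {PolicyNo, Region, VIN, VehicleID}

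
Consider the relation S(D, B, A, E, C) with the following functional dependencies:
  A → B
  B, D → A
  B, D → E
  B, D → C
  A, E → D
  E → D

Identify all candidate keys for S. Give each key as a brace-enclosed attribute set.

{A, D}⁺ = {A, B, C, D, E}, which is every attribute, so {A, D} is a candidate key.
{A, E}⁺ = {A, B, C, D, E}, which is every attribute, so {A, E} is a candidate key.
{B, D}⁺ = {A, B, C, D, E}, which is every attribute, so {B, D} is a candidate key.
{B, E}⁺ = {A, B, C, D, E}, which is every attribute, so {B, E} is a candidate key.
These are minimal and exhaustive — every other superkey contains one of them.

{A, D}, {A, E}, {B, D}, {B, E}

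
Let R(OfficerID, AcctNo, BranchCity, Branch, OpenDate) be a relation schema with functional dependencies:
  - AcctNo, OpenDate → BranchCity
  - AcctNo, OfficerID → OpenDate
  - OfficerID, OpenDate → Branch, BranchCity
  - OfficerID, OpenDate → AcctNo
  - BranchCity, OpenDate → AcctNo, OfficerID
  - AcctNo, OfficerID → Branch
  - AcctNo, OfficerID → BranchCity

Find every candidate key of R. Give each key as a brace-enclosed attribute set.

{AcctNo, OfficerID} is a candidate key since {AcctNo, OfficerID}⁺ = {AcctNo, Branch, BranchCity, OfficerID, OpenDate} covers every attribute.
{AcctNo, OpenDate} is a candidate key since {AcctNo, OpenDate}⁺ = {AcctNo, Branch, BranchCity, OfficerID, OpenDate} covers every attribute.
{BranchCity, OpenDate} is a candidate key since {BranchCity, OpenDate}⁺ = {AcctNo, Branch, BranchCity, OfficerID, OpenDate} covers every attribute.
{OfficerID, OpenDate} is a candidate key since {OfficerID, OpenDate}⁺ = {AcctNo, Branch, BranchCity, OfficerID, OpenDate} covers every attribute.
Any other superkey properly contains one of these, so there are no further candidate keys.

{AcctNo, OfficerID}, {AcctNo, OpenDate}, {BranchCity, OpenDate}, {OfficerID, OpenDate}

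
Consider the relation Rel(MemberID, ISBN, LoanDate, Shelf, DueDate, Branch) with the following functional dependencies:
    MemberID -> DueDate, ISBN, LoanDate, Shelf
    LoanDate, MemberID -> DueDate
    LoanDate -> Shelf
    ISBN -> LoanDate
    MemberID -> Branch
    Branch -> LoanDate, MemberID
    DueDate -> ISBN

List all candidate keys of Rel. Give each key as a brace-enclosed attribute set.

{Branch}, {MemberID}

{Branch}⁺ = {Branch, DueDate, ISBN, LoanDate, MemberID, Shelf} — all of the relation — so {Branch} is a candidate key.
{MemberID}⁺ = {Branch, DueDate, ISBN, LoanDate, MemberID, Shelf} — all of the relation — so {MemberID} is a candidate key.
No proper subset of any of these is a key, and no other minimal superkey exists.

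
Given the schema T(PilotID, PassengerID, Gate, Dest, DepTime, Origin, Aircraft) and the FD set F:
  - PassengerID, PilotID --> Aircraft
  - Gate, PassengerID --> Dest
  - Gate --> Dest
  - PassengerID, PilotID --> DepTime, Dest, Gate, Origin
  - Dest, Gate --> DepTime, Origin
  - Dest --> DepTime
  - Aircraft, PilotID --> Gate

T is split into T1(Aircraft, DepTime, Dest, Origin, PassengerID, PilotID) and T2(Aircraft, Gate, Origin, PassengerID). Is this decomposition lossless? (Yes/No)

No

The shared attributes are {Aircraft, Origin, PassengerID} and {Aircraft, Origin, PassengerID}⁺ = {Aircraft, Origin, PassengerID}.
The closure covers neither T1 nor T2 entirely; the join is not lossless.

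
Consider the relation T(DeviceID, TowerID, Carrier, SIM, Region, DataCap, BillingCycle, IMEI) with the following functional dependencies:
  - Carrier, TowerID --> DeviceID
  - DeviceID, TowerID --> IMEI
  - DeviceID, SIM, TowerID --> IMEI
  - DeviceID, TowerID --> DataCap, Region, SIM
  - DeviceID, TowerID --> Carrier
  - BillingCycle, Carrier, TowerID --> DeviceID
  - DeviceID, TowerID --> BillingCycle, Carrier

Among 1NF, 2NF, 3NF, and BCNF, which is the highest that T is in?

Candidate keys: {Carrier, TowerID}, {DeviceID, TowerID}. Prime attributes: {Carrier, DeviceID, TowerID}.
Every FD has a superkey on the left, so the relation is in BCNF.

BCNF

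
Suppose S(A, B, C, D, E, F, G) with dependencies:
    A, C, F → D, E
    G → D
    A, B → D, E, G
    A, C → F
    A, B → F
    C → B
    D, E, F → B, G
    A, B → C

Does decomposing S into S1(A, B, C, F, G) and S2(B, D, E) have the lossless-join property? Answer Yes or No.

Common attributes: {B}; their closure is {B}.
S1 ⊄ {B} and S2 ⊄ {B}, so the split is lossy.

No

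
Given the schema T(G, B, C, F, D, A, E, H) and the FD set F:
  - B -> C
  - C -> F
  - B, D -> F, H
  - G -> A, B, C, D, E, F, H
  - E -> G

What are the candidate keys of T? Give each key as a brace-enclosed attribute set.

{E} is a candidate key since {E}⁺ = {A, B, C, D, E, F, G, H} covers every attribute.
{G} is a candidate key since {G}⁺ = {A, B, C, D, E, F, G, H} covers every attribute.
These are minimal and exhaustive — every other superkey contains one of them.

{E}, {G}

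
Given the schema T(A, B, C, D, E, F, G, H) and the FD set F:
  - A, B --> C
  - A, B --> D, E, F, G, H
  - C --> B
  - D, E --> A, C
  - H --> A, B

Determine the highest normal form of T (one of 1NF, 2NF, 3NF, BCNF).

3NF

Candidate keys: {A, B}, {A, C}, {D, E}, {H}. Prime attributes: {A, B, C, D, E, H}.
C --> B: {C}⁺ = {B, C}, which is not all of the attributes, so the left side is not a superkey — BCNF is violated.
Its right-hand attributes {B} are all prime, as are those of every other non-superkey FD — the relation is in 3NF.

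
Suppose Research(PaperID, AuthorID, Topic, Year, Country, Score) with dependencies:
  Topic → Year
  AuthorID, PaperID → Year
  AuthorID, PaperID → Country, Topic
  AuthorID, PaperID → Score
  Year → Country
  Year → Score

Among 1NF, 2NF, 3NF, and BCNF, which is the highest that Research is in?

Candidate key: {AuthorID, PaperID}. Prime attributes: {AuthorID, PaperID}.
Topic → Year: {Topic}⁺ = {Country, Score, Topic, Year}, which is not all of the attributes, so the left side is not a superkey — BCNF is violated.
Topic → Year determines the non-prime attribute {Year} from a non-superkey — 3NF is violated.
Checking every proper subset of each key, none determines a non-prime attribute — 2NF is satisfied.

2NF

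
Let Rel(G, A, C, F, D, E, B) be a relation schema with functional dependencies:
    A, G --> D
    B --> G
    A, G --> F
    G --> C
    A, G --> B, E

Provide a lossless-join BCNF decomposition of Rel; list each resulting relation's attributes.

Candidate keys of the original relation: {A, B}, {A, G}.
In {A, B, C, D, E, F, G}, {B} is not a superkey ({B}⁺ restricted to this set is {B, C, G}), so split on B --> C, G into {B, C, G} and {A, B, D, E, F}.
In {B, C, G}, {G} is not a superkey ({G}⁺ restricted to this set is {C, G}), so split on G --> C into {C, G} and {B, G}.
{C, G}: every determinant is a superkey — BCNF.
{B, G}: every determinant is a superkey — BCNF.
{A, B, D, E, F}: every determinant is a superkey — BCNF.

{A, B, D, E, F}; {B, G}; {C, G}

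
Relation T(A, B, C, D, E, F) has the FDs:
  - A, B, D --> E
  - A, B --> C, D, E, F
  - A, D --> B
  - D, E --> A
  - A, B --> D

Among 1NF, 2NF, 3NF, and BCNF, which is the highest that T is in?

Candidate keys: {A, B}, {A, D}, {D, E}. Prime attributes: {A, B, D, E}.
Each dependency's left side is a superkey — BCNF holds.

BCNF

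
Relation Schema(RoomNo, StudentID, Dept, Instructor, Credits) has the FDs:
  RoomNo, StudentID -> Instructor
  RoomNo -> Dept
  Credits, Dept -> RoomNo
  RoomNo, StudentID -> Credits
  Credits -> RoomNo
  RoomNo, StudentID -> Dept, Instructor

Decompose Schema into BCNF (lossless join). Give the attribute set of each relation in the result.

Candidate keys of the original relation: {Credits, StudentID}, {RoomNo, StudentID}.
{Credits, Dept, Instructor, RoomNo, StudentID}: {RoomNo} determines {Dept, RoomNo} here but is not a superkey — split on RoomNo -> Dept, giving {Dept, RoomNo} and {Credits, Instructor, RoomNo, StudentID}.
{Dept, RoomNo} has no BCNF violation.
{Credits, Instructor, RoomNo, StudentID}: {Credits} determines {Credits, RoomNo} here but is not a superkey — split on Credits -> RoomNo, giving {Credits, RoomNo} and {Credits, Instructor, StudentID}.
{Credits, RoomNo} has no BCNF violation.
{Credits, Instructor, StudentID} has no BCNF violation.

{Credits, Instructor, StudentID}; {Credits, RoomNo}; {Dept, RoomNo}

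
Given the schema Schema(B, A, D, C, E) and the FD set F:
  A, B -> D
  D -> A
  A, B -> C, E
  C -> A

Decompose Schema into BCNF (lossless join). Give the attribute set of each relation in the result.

Candidate keys of the original relation: {A, B}, {B, C}, {B, D}.
Within {A, B, C, D, E}: {D}⁺ ∩ {A, B, C, D, E} = {A, D}, not the whole set, so D -> A violates BCNF; decompose into {A, D} and {B, C, D, E}.
{A, D} has no BCNF violation.
{B, C, D, E} has no BCNF violation.

{A, D}; {B, C, D, E}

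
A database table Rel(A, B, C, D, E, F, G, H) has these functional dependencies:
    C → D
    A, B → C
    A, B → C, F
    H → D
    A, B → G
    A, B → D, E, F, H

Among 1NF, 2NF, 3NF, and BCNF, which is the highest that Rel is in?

Candidate key: {A, B}. Prime attributes: {A, B}.
C → D: {C}⁺ = {C, D}, which is not all of the attributes, so the left side is not a superkey — BCNF is violated.
Because {D} is non-prime and the left side of C → D is not a superkey, the relation is not in 3NF.
No non-prime attribute depends on a proper subset of any candidate key, so 2NF holds.

2NF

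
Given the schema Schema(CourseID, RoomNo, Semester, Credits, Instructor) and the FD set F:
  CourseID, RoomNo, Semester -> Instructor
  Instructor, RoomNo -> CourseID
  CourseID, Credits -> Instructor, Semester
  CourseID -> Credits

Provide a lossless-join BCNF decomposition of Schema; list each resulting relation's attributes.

{CourseID, Credits, Instructor, Semester}; {CourseID, RoomNo}

Candidate keys of the original relation: {CourseID, RoomNo}, {Instructor, RoomNo}.
Within {CourseID, Credits, Instructor, RoomNo, Semester}: {CourseID, Credits}⁺ ∩ {CourseID, Credits, Instructor, RoomNo, Semester} = {CourseID, Credits, Instructor, Semester}, not the whole set, so CourseID, Credits -> Instructor, Semester violates BCNF; decompose into {CourseID, Credits, Instructor, Semester} and {CourseID, Credits, RoomNo}.
{CourseID, Credits, Instructor, Semester} has no BCNF violation.
Within {CourseID, Credits, RoomNo}: {CourseID}⁺ ∩ {CourseID, Credits, RoomNo} = {CourseID, Credits}, not the whole set, so CourseID -> Credits violates BCNF; decompose into {CourseID, Credits} and {CourseID, RoomNo}.
{CourseID, Credits} has no BCNF violation.
{CourseID, RoomNo} has no BCNF violation.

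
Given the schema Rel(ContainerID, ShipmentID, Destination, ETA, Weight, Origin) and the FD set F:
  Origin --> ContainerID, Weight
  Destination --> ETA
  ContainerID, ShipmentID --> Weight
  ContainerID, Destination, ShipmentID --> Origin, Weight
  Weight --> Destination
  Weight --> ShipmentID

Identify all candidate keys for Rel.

{Origin} is a candidate key since {Origin}⁺ = {ContainerID, Destination, ETA, Origin, ShipmentID, Weight} covers every attribute.
{ContainerID, ShipmentID} is a candidate key since {ContainerID, ShipmentID}⁺ = {ContainerID, Destination, ETA, Origin, ShipmentID, Weight} covers every attribute.
{ContainerID, Weight} is a candidate key since {ContainerID, Weight}⁺ = {ContainerID, Destination, ETA, Origin, ShipmentID, Weight} covers every attribute.
No proper subset of any of these is a key, and no other minimal superkey exists.

{ContainerID, ShipmentID}, {ContainerID, Weight}, {Origin}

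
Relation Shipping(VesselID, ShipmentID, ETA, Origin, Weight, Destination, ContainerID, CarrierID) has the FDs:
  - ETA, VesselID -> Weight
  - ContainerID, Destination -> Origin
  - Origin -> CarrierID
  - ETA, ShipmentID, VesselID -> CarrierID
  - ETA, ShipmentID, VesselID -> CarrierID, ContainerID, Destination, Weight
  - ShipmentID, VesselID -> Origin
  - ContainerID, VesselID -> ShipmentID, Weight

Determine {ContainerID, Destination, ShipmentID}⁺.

Start with {ContainerID, Destination, ShipmentID}.
ContainerID, Destination -> Origin applies; add {Origin} → now {ContainerID, Destination, Origin, ShipmentID}.
Origin -> CarrierID applies; add {CarrierID} → now {CarrierID, ContainerID, Destination, Origin, ShipmentID}.
No further FD applies.

{CarrierID, ContainerID, Destination, Origin, ShipmentID}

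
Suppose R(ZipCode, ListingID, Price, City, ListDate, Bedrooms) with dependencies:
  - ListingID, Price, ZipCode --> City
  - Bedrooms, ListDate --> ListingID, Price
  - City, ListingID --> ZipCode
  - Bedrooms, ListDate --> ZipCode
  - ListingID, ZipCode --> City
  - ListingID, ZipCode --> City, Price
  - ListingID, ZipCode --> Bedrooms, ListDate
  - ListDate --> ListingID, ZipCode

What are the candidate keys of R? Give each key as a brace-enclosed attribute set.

{ListDate}⁺ = {Bedrooms, City, ListDate, ListingID, Price, ZipCode} — all of the relation — so {ListDate} is a candidate key.
{City, ListingID}⁺ = {Bedrooms, City, ListDate, ListingID, Price, ZipCode} — all of the relation — so {City, ListingID} is a candidate key.
{ListingID, ZipCode}⁺ = {Bedrooms, City, ListDate, ListingID, Price, ZipCode} — all of the relation — so {ListingID, ZipCode} is a candidate key.
These are minimal and exhaustive — every other superkey contains one of them.

{City, ListingID}, {ListDate}, {ListingID, ZipCode}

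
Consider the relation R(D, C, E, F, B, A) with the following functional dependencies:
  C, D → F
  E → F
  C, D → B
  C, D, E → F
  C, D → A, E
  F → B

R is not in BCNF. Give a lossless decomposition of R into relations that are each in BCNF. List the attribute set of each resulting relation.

Candidate key of the original relation: {C, D}.
{A, B, C, D, E, F}: {E} determines {B, E, F} here but is not a superkey — split on E → B, F, giving {B, E, F} and {A, C, D, E}.
{B, E, F}: {F} determines {B, F} here but is not a superkey — split on F → B, giving {B, F} and {E, F}.
{B, F} is in BCNF.
{E, F} is in BCNF.
{A, C, D, E} is in BCNF.

{A, C, D, E}; {B, F}; {E, F}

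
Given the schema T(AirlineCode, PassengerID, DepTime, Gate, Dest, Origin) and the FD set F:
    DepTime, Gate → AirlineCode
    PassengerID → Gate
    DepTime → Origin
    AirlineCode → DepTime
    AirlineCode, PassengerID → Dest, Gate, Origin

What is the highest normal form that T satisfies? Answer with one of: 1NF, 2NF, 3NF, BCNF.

1NF

Candidate keys: {AirlineCode, PassengerID}, {DepTime, PassengerID}. Prime attributes: {AirlineCode, DepTime, PassengerID}.
DepTime, Gate → AirlineCode: {DepTime, Gate}⁺ = {AirlineCode, DepTime, Gate, Origin}, which is not all of the attributes, so the left side is not a superkey — BCNF is violated.
PassengerID → Gate determines the non-prime attribute {Gate} from a non-superkey — 3NF is violated.
Since {AirlineCode} ⊂ {AirlineCode, PassengerID} and {AirlineCode}⁺ ⊇ {Origin} with {Origin} non-prime, there is a partial dependency; 2NF fails.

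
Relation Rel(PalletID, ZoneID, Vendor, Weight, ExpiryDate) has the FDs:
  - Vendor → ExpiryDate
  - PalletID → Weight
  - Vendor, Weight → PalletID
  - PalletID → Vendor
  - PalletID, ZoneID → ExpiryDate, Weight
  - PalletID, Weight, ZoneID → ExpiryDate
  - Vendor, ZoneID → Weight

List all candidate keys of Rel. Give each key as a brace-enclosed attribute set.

{PalletID, ZoneID}, {Vendor, ZoneID}

Attributes never on any right-hand side: {ZoneID} — every candidate key must contain it.
{PalletID, ZoneID}⁺ = {ExpiryDate, PalletID, Vendor, Weight, ZoneID} — all of the relation — so {PalletID, ZoneID} is a candidate key.
{Vendor, ZoneID}⁺ = {ExpiryDate, PalletID, Vendor, Weight, ZoneID} — all of the relation — so {Vendor, ZoneID} is a candidate key.
No proper subset of any of these is a key, and no other minimal superkey exists.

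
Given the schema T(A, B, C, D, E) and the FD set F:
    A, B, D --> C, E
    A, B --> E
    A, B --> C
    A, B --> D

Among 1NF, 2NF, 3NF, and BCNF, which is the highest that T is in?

BCNF

Candidate key: {A, B}. Prime attributes: {A, B}.
The left-hand side of every FD is a superkey, so BCNF is satisfied.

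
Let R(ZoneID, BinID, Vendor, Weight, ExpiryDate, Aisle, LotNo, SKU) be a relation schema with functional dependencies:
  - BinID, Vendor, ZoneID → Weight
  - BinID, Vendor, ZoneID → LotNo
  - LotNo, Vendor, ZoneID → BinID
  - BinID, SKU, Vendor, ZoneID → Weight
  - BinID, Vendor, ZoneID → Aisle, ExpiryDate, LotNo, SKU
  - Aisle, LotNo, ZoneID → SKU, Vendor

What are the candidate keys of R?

{Aisle, LotNo, ZoneID}, {BinID, Vendor, ZoneID}, {LotNo, Vendor, ZoneID}

{ZoneID} never appears on the right of any FD, so every key must include it.
Closure of {Aisle, LotNo, ZoneID} is {Aisle, BinID, ExpiryDate, LotNo, SKU, Vendor, Weight, ZoneID}, the whole schema; {Aisle, LotNo, ZoneID} is a candidate key.
Closure of {BinID, Vendor, ZoneID} is {Aisle, BinID, ExpiryDate, LotNo, SKU, Vendor, Weight, ZoneID}, the whole schema; {BinID, Vendor, ZoneID} is a candidate key.
Closure of {LotNo, Vendor, ZoneID} is {Aisle, BinID, ExpiryDate, LotNo, SKU, Vendor, Weight, ZoneID}, the whole schema; {LotNo, Vendor, ZoneID} is a candidate key.
No proper subset of any of these is a key, and no other minimal superkey exists.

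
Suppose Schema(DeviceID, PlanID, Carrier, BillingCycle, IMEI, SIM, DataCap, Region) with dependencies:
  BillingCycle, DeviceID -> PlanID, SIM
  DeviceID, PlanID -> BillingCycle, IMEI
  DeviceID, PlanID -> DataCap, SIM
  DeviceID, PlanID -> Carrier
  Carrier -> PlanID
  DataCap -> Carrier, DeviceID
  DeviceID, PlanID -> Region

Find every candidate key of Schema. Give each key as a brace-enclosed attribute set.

{BillingCycle, DeviceID}, {Carrier, DeviceID}, {DataCap}, {DeviceID, PlanID}

{DataCap}⁺ = {BillingCycle, Carrier, DataCap, DeviceID, IMEI, PlanID, Region, SIM}, which is every attribute, so {DataCap} is a candidate key.
{BillingCycle, DeviceID}⁺ = {BillingCycle, Carrier, DataCap, DeviceID, IMEI, PlanID, Region, SIM}, which is every attribute, so {BillingCycle, DeviceID} is a candidate key.
{Carrier, DeviceID}⁺ = {BillingCycle, Carrier, DataCap, DeviceID, IMEI, PlanID, Region, SIM}, which is every attribute, so {Carrier, DeviceID} is a candidate key.
{DeviceID, PlanID}⁺ = {BillingCycle, Carrier, DataCap, DeviceID, IMEI, PlanID, Region, SIM}, which is every attribute, so {DeviceID, PlanID} is a candidate key.
Any other superkey properly contains one of these, so there are no further candidate keys.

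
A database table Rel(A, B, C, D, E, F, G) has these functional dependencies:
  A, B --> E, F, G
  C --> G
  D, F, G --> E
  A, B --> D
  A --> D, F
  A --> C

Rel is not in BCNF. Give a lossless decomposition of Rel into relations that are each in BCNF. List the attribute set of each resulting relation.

Candidate key of the original relation: {A, B}.
{A, B, C, D, E, F, G}: {C} determines {C, G} here but is not a superkey — split on C --> G, giving {C, G} and {A, B, C, D, E, F}.
{C, G}: every determinant is a superkey — BCNF.
{A, B, C, D, E, F}: {A} determines {A, C, D, E, F} here but is not a superkey — split on A --> C, D, E, F, giving {A, C, D, E, F} and {A, B}.
{A, C, D, E, F}: {C, D, F} determines {C, D, E, F} here but is not a superkey — split on C, D, F --> E, giving {C, D, E, F} and {A, C, D, F}.
{C, D, E, F}: every determinant is a superkey — BCNF.
{A, C, D, F}: every determinant is a superkey — BCNF.
{A, B}: every determinant is a superkey — BCNF.

{A, B}; {A, C, D, F}; {C, D, E, F}; {C, G}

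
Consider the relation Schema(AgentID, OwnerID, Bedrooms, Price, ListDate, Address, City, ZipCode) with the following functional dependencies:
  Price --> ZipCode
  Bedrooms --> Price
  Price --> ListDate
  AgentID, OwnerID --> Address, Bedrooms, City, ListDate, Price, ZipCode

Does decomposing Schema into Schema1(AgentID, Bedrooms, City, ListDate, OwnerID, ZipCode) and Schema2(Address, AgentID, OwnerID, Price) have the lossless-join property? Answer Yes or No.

Schema1 ∩ Schema2 = {AgentID, OwnerID}; its closure under F is {Address, AgentID, Bedrooms, City, ListDate, OwnerID, Price, ZipCode}.
This includes all of Schema1, so the common attributes are a superkey of Schema1 — the join is lossless.

Yes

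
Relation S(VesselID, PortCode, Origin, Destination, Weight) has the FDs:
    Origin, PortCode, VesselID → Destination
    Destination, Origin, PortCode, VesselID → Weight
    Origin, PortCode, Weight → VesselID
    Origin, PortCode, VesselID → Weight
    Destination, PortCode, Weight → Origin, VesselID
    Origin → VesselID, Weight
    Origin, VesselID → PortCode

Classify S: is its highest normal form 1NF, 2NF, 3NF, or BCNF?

BCNF

Candidate keys: {Destination, PortCode, Weight}, {Origin}. Prime attributes: {Destination, Origin, PortCode, Weight}.
Every FD has a superkey on the left, so the relation is in BCNF.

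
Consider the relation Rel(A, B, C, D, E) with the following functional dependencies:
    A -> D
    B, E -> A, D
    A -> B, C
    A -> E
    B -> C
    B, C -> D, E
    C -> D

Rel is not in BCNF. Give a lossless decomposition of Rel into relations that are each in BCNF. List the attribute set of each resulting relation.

Candidate keys of the original relation: {A}, {B}.
Within {A, B, C, D, E}: {C}⁺ ∩ {A, B, C, D, E} = {C, D}, not the whole set, so C -> D violates BCNF; decompose into {C, D} and {A, B, C, E}.
{C, D} is in BCNF.
{A, B, C, E} is in BCNF.

{A, B, C, E}; {C, D}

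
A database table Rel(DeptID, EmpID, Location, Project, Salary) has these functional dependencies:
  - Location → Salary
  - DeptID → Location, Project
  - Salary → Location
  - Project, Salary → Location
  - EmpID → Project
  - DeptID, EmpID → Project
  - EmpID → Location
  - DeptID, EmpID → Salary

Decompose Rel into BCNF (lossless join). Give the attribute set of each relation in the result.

{DeptID, EmpID}; {DeptID, Location, Project}; {Location, Salary}

Candidate key of the original relation: {DeptID, EmpID}.
{DeptID, EmpID, Location, Project, Salary}: {Location} determines {Location, Salary} here but is not a superkey — split on Location → Salary, giving {Location, Salary} and {DeptID, EmpID, Location, Project}.
{Location, Salary} has no BCNF violation.
{DeptID, EmpID, Location, Project}: {DeptID} determines {DeptID, Location, Project} here but is not a superkey — split on DeptID → Location, Project, giving {DeptID, Location, Project} and {DeptID, EmpID}.
{DeptID, Location, Project} has no BCNF violation.
{DeptID, EmpID} has no BCNF violation.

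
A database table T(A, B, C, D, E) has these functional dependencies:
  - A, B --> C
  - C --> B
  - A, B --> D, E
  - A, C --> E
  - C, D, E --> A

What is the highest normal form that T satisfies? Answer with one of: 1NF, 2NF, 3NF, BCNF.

3NF

Candidate keys: {A, B}, {A, C}, {C, D, E}. Prime attributes: {A, B, C, D, E}.
C --> B breaks BCNF: {C}⁺ = {B, C}, so {C} is not a superkey.
Its right-hand attributes {B} are all prime, as are those of every other non-superkey FD — the relation is in 3NF.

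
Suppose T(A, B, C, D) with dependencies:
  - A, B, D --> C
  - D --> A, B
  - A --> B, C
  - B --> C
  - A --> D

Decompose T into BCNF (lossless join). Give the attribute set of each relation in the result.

{A, B, D}; {B, C}

Candidate keys of the original relation: {A}, {D}.
{A, B, C, D}: {B} determines {B, C} here but is not a superkey — split on B --> C, giving {B, C} and {A, B, D}.
{B, C} has no BCNF violation.
{A, B, D} has no BCNF violation.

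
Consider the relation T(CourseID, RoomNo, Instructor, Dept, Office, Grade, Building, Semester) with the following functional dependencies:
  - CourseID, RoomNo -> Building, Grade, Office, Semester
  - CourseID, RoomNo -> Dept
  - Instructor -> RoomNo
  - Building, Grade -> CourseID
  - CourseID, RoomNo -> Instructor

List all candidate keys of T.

{Building, Grade, Instructor}, {Building, Grade, RoomNo}, {CourseID, Instructor}, {CourseID, RoomNo}

{CourseID, Instructor}⁺ = {Building, CourseID, Dept, Grade, Instructor, Office, RoomNo, Semester}, which is every attribute, so {CourseID, Instructor} is a candidate key.
{CourseID, RoomNo}⁺ = {Building, CourseID, Dept, Grade, Instructor, Office, RoomNo, Semester}, which is every attribute, so {CourseID, RoomNo} is a candidate key.
{Building, Grade, Instructor}⁺ = {Building, CourseID, Dept, Grade, Instructor, Office, RoomNo, Semester}, which is every attribute, so {Building, Grade, Instructor} is a candidate key.
{Building, Grade, RoomNo}⁺ = {Building, CourseID, Dept, Grade, Instructor, Office, RoomNo, Semester}, which is every attribute, so {Building, Grade, RoomNo} is a candidate key.
No proper subset of any of these is a key, and no other minimal superkey exists.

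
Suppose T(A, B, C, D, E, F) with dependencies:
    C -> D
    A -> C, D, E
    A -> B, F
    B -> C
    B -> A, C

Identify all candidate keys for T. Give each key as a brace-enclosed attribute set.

{A}, {B}

{A} is a candidate key since {A}⁺ = {A, B, C, D, E, F} covers every attribute.
{B} is a candidate key since {B}⁺ = {A, B, C, D, E, F} covers every attribute.
No proper subset of any of these is a key, and no other minimal superkey exists.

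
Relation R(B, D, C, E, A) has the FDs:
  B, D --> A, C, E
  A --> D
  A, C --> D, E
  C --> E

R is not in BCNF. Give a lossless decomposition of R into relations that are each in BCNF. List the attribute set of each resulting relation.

{A, B, C}; {A, D}; {C, E}

Candidate keys of the original relation: {A, B}, {B, D}.
Within {A, B, C, D, E}: {A}⁺ ∩ {A, B, C, D, E} = {A, D}, not the whole set, so A --> D violates BCNF; decompose into {A, D} and {A, B, C, E}.
{A, D} has no BCNF violation.
Within {A, B, C, E}: {A, C}⁺ ∩ {A, B, C, E} = {A, C, E}, not the whole set, so A, C --> E violates BCNF; decompose into {A, C, E} and {A, B, C}.
Within {A, C, E}: {C}⁺ ∩ {A, C, E} = {C, E}, not the whole set, so C --> E violates BCNF; decompose into {C, E} and {A, C}.
{C, E} has no BCNF violation.
{A, C} has no BCNF violation.
{A, B, C} has no BCNF violation.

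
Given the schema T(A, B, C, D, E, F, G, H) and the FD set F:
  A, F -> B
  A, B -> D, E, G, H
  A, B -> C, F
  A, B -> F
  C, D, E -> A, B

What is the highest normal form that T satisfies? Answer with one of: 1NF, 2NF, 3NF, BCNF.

Candidate keys: {A, B}, {A, F}, {C, D, E}. Prime attributes: {A, B, C, D, E, F}.
Each dependency's left side is a superkey — BCNF holds.

BCNF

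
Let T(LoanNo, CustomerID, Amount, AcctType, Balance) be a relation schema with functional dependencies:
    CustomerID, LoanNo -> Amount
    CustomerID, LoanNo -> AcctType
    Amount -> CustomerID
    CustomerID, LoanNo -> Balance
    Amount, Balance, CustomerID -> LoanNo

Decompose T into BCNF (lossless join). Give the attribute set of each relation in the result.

{AcctType, Amount, Balance, LoanNo}; {Amount, CustomerID}

Candidate keys of the original relation: {Amount, Balance}, {Amount, LoanNo}, {CustomerID, LoanNo}.
Within {AcctType, Amount, Balance, CustomerID, LoanNo}: {Amount}⁺ ∩ {AcctType, Amount, Balance, CustomerID, LoanNo} = {Amount, CustomerID}, not the whole set, so Amount -> CustomerID violates BCNF; decompose into {Amount, CustomerID} and {AcctType, Amount, Balance, LoanNo}.
{Amount, CustomerID}: every determinant is a superkey — BCNF.
{AcctType, Amount, Balance, LoanNo}: every determinant is a superkey — BCNF.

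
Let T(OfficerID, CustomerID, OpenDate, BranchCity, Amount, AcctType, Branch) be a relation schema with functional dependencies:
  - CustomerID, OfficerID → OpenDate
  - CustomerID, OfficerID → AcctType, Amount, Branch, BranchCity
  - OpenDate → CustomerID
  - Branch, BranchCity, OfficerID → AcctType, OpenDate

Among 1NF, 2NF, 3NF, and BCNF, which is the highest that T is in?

3NF

Candidate keys: {Branch, BranchCity, OfficerID}, {CustomerID, OfficerID}, {OfficerID, OpenDate}. Prime attributes: {Branch, BranchCity, CustomerID, OfficerID, OpenDate}.
OpenDate → CustomerID: {OpenDate}⁺ = {CustomerID, OpenDate}, which is not all of the attributes, so the left side is not a superkey — BCNF is violated.
But every attribute on its right side ({CustomerID}) is prime, and the same holds for every other non-superkey FD, so 3NF still holds.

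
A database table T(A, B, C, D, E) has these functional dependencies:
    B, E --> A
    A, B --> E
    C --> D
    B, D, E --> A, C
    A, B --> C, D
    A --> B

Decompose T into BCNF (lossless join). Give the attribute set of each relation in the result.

{A, B, C, E}; {C, D}

Candidate keys of the original relation: {A}, {B, E}.
In {A, B, C, D, E}, {C} is not a superkey ({C}⁺ restricted to this set is {C, D}), so split on C --> D into {C, D} and {A, B, C, E}.
{C, D} is in BCNF.
{A, B, C, E} is in BCNF.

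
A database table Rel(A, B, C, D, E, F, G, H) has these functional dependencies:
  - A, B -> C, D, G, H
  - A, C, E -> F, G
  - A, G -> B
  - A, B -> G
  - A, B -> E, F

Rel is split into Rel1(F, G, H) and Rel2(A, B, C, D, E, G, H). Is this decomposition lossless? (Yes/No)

The shared attributes are {G, H} and {G, H}⁺ = {G, H}.
Rel1 ⊄ {G, H} and Rel2 ⊄ {G, H}, so the split is lossy.

No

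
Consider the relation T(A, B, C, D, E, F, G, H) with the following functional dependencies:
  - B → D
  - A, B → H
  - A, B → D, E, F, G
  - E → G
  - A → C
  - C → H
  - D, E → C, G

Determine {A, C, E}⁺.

{A, C, E, G, H}

Start with {A, C, E}.
E → G applies; add {G} → now {A, C, E, G}.
C → H applies; add {H} → now {A, C, E, G, H}.
No further FD applies.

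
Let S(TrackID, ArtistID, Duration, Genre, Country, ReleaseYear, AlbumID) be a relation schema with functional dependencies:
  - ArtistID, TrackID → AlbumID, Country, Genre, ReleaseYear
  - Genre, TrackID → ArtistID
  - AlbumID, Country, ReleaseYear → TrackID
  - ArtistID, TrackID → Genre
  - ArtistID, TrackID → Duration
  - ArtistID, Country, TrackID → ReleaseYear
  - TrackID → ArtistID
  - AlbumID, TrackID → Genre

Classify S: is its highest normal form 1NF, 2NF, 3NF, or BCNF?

BCNF

Candidate keys: {AlbumID, Country, ReleaseYear}, {TrackID}. Prime attributes: {AlbumID, Country, ReleaseYear, TrackID}.
The left-hand side of every FD is a superkey, so BCNF is satisfied.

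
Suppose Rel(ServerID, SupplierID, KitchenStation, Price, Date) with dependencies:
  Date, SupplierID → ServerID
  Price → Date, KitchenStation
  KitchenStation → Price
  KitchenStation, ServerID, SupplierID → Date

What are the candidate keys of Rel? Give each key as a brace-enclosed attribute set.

No FD produces {SupplierID}, so it must be in every candidate key.
{KitchenStation, SupplierID}⁺ = {Date, KitchenStation, Price, ServerID, SupplierID} — all of the relation — so {KitchenStation, SupplierID} is a candidate key.
{Price, SupplierID}⁺ = {Date, KitchenStation, Price, ServerID, SupplierID} — all of the relation — so {Price, SupplierID} is a candidate key.
These are minimal and exhaustive — every other superkey contains one of them.

{KitchenStation, SupplierID}, {Price, SupplierID}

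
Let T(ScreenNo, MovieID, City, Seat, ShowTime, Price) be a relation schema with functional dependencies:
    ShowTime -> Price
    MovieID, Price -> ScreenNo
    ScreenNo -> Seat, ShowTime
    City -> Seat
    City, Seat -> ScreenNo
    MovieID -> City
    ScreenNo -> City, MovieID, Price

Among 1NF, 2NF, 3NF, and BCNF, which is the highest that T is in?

Candidate keys: {City}, {MovieID}, {ScreenNo}. Prime attributes: {City, MovieID, ScreenNo}.
For ShowTime -> Price we have {ShowTime}⁺ = {Price, ShowTime}; {ShowTime} is not a superkey, so BCNF fails.
ShowTime -> Price determines the non-prime attribute {Price} from a non-superkey — 3NF is violated.
With only single-attribute keys there can be no partial dependency, so 2NF holds.

2NF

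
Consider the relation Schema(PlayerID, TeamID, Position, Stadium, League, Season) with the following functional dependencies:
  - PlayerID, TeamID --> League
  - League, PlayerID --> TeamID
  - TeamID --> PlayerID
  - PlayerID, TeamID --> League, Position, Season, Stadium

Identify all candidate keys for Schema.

{League, PlayerID}, {TeamID}

{TeamID}⁺ = {League, PlayerID, Position, Season, Stadium, TeamID} — all of the relation — so {TeamID} is a candidate key.
{League, PlayerID}⁺ = {League, PlayerID, Position, Season, Stadium, TeamID} — all of the relation — so {League, PlayerID} is a candidate key.
These are minimal and exhaustive — every other superkey contains one of them.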